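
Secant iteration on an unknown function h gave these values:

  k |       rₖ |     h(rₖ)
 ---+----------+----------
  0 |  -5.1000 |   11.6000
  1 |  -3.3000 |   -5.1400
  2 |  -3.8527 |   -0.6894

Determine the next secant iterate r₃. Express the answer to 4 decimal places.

r₃ = -3.8527 − (-0.6894)·(-3.8527 − (-3.3000)) / (-0.6894 − (-5.1400))
   = -3.8527 − (0.381031)/(4.450600) = -3.938313

-3.9383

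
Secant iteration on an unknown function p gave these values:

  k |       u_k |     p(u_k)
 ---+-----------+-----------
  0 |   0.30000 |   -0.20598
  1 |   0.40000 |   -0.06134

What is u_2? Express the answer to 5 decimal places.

u_2 = 0.40000 − (-0.06134)·(0.40000 − 0.30000) / (-0.06134 − (-0.20598))
   = 0.40000 − (-0.0061340)/(0.1446400) = 0.4424087

0.44241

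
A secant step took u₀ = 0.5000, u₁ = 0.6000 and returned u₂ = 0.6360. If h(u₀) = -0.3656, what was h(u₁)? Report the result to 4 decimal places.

The secant line through (0.5000, -0.3656) and (0.6000, h(u₁)) crosses zero at u₂ = 0.6360.
So (0.5000, -0.3656), (0.6000, h(u₁)), (0.6360, 0) are collinear:
h(u₁) = -0.3656 · (0.6000 − 0.6360) / (0.5000 − 0.6360) = -0.3656 · (-0.036000)/(-0.136000) = -0.096776

-0.0968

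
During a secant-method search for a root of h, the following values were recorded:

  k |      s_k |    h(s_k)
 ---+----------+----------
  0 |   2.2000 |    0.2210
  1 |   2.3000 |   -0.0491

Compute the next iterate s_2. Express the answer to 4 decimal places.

s_2 = 2.3000 − (-0.0491)·(2.3000 − 2.2000) / (-0.0491 − 0.2210)
   = 2.3000 − (-0.004910)/(-0.270100) = 2.281822

2.2818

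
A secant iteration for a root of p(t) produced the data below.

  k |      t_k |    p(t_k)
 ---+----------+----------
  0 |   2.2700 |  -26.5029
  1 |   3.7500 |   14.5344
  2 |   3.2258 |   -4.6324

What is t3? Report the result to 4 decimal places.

3.3525

t3 = 3.2258 − (-4.6324)·(3.2258 − 3.7500) / (-4.6324 − 14.5344)
   = 3.2258 − (2.428304)/(-19.166800) = 3.352493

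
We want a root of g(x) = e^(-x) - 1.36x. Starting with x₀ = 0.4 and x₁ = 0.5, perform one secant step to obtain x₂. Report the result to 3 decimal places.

0.463

g(0.4) = 0.12632, g(0.5) = -0.07347
x₂ = 0.50000 − (-0.07347)·(0.50000 − 0.40000) / (-0.07347 − 0.12632) = 0.50000 − (-0.00735)/(-0.19979) = 0.46323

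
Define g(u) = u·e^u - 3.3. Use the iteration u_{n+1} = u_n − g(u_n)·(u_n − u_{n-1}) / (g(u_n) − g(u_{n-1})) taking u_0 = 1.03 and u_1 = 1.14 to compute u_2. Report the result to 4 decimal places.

1.0972

g(1.03) = -0.414902, g(1.14) = 0.264516
u_2 = 1.140000 − 0.264516·(1.140000 − 1.030000) / (0.264516 − (-0.414902)) = 1.140000 − (0.029097)/(0.679418) = 1.097174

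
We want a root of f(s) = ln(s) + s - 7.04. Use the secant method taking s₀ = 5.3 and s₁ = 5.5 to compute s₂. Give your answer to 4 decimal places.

f(5.3) = -0.072293, f(5.5) = 0.164748
s₂ = 5.500000 − 0.164748·(5.500000 − 5.300000) / (0.164748 − (-0.072293)) = 5.500000 − (0.032950)/(0.237041) = 5.360996

5.3610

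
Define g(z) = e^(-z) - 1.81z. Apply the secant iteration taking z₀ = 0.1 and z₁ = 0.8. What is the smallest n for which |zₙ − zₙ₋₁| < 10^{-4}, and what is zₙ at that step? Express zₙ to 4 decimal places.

g(0.1) = 0.723837, g(0.8) = -0.998671
z₂ = 0.800000 − (-0.998671)·(0.700000)/(-1.722508) = 0.394156;  |Δ| = 0.405844
g(0.394156) = -0.039173
z₃ = 0.394156 − (-0.039173)·(-0.405844)/(0.959498) = 0.377587;  |Δ| = 0.016569
g(0.377587) = 0.002082
z₄ = 0.377587 − 0.002082·(-0.016569)/(0.041256) = 0.378423;  |Δ| = 0.000836
g(0.378423) = -0.000004
z₅ = 0.378423 − (-0.000004)·(0.000836)/(-0.002087) = 0.378421;  |Δ| = 0.000002
|z₅ − z₄| = 0.000002 < 10^{-4}

n = 5, zₙ = 0.3784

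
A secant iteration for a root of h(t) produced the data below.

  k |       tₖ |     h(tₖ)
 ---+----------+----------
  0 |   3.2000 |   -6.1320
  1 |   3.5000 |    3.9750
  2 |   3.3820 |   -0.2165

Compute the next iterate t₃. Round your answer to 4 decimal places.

t₃ = 3.3820 − (-0.2165)·(3.3820 − 3.5000) / (-0.2165 − 3.9750)
   = 3.3820 − (0.025547)/(-4.191500) = 3.388095

3.3881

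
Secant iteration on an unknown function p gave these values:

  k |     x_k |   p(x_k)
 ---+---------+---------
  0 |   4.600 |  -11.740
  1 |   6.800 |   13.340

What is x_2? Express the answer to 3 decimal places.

x_2 = 6.800 − 13.340·(6.800 − 4.600) / (13.340 − (-11.740))
   = 6.800 − (29.34800)/(25.08000) = 5.62982

5.630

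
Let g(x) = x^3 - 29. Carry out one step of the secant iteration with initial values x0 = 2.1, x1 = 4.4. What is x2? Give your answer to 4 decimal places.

2.6980

g(2.1) = -19.739000, g(4.4) = 56.184000
x2 = 4.400000 − 56.184000·(4.400000 − 2.100000) / (56.184000 − (-19.739000)) = 4.400000 − (129.223200)/(75.923000) = 2.697970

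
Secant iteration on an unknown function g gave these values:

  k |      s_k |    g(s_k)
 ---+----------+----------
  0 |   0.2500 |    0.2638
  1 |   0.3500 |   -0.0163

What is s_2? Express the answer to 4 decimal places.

s_2 = 0.3500 − (-0.0163)·(0.3500 − 0.2500) / (-0.0163 − 0.2638)
   = 0.3500 − (-0.001630)/(-0.280100) = 0.344181

0.3442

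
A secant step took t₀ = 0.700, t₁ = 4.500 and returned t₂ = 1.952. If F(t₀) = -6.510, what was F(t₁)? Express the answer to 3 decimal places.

13.249

The secant line through (0.700, -6.510) and (4.500, F(t₁)) crosses zero at t₂ = 1.952.
So (0.700, -6.510), (4.500, F(t₁)), (1.952, 0) are collinear:
F(t₁) = -6.510 · (4.500 − 1.952) / (0.700 − 1.952) = -6.510 · (2.54800)/(-1.25200) = 13.24879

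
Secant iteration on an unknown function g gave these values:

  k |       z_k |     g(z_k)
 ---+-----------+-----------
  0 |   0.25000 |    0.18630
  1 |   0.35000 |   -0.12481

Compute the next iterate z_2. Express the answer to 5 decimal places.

z_2 = 0.35000 − (-0.12481)·(0.35000 − 0.25000) / (-0.12481 − 0.18630)
   = 0.35000 − (-0.0124810)/(-0.3111100) = 0.3098824

0.30988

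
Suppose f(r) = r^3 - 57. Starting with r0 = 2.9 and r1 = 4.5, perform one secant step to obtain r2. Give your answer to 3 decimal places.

3.682

f(2.9) = -32.61100, f(4.5) = 34.12500
r2 = 4.50000 − 34.12500·(4.50000 − 2.90000) / (34.12500 − (-32.61100)) = 4.50000 − (54.60000)/(66.73600) = 3.68185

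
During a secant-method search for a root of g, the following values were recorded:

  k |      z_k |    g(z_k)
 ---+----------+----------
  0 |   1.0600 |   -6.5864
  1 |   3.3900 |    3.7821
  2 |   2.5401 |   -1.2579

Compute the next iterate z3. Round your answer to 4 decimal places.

2.7522

z3 = 2.5401 − (-1.2579)·(2.5401 − 3.3900) / (-1.2579 − 3.7821)
   = 2.5401 − (1.069089)/(-5.040000) = 2.752221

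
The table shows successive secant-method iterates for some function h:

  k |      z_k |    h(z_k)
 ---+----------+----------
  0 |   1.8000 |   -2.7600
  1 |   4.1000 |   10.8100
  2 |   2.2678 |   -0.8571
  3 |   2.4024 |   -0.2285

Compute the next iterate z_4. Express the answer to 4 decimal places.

z_4 = 2.4024 − (-0.2285)·(2.4024 − 2.2678) / (-0.2285 − (-0.8571))
   = 2.4024 − (-0.030756)/(0.628600) = 2.451328

2.4513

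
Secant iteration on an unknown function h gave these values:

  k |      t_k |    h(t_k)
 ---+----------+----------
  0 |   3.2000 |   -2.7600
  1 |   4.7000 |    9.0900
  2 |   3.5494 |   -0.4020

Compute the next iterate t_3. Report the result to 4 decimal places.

3.5981

t_3 = 3.5494 − (-0.4020)·(3.5494 − 4.7000) / (-0.4020 − 9.0900)
   = 3.5494 − (0.462541)/(-9.492000) = 3.598130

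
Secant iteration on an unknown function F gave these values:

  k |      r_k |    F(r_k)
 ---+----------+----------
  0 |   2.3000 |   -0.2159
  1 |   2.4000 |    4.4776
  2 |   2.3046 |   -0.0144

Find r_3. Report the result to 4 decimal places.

r_3 = 2.3046 − (-0.0144)·(2.3046 − 2.4000) / (-0.0144 − 4.4776)
   = 2.3046 − (0.001374)/(-4.492000) = 2.304906

2.3049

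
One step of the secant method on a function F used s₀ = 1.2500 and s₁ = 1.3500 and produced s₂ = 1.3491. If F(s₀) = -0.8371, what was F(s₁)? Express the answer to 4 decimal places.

0.0076

The secant line through (1.2500, -0.8371) and (1.3500, F(s₁)) crosses zero at s₂ = 1.3491.
So (1.2500, -0.8371), (1.3500, F(s₁)), (1.3491, 0) are collinear:
F(s₁) = -0.8371 · (1.3500 − 1.3491) / (1.2500 − 1.3491) = -0.8371 · (0.000900)/(-0.099100) = 0.007602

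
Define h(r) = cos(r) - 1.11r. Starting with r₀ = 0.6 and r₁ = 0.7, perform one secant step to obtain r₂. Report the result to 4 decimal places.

h(0.6) = 0.159336, h(0.7) = -0.012158
r₂ = 0.700000 − (-0.012158)·(0.700000 − 0.600000) / (-0.012158 − 0.159336) = 0.700000 − (-0.001216)/(-0.171493) = 0.692911

0.6929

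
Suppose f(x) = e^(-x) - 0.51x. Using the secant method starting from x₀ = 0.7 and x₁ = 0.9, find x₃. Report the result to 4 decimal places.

0.8435

f(0.7) = 0.139585, f(0.9) = -0.052430
x₂ = 0.900000 − (-0.052430)·(0.900000 − 0.700000) / (-0.052430 − 0.139585) = 0.900000 − (-0.010486)/(-0.192016) = 0.845390
f(0.845390) = -0.001759
x₃ = 0.845390 − (-0.001759)·(0.845390 − 0.900000) / (-0.001759 − (-0.052430)) = 0.845390 − (0.000096)/(0.050672) = 0.843494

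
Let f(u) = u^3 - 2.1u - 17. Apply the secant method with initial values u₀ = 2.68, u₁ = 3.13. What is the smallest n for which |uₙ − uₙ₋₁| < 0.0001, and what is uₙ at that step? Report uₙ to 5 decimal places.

f(2.68) = -3.3791680, f(3.13) = 7.0912970
u₂ = 3.1300000 − 7.0912970·(0.4500000)/(10.4704650) = 2.8252300;  |Δ| = 0.3047700
f(2.8252300) = -0.3822104
u₃ = 2.8252300 − (-0.3822104)·(-0.3047700)/(-7.4735074) = 2.8408166;  |Δ| = 0.0155866
f(2.8408166) = -0.0396471
u₄ = 2.8408166 − (-0.0396471)·(0.0155866)/(0.3425633) = 2.8426205;  |Δ| = 0.0018039
f(2.8426205) = 0.0002669
u₅ = 2.8426205 − 0.0002669·(0.0018039)/(0.0399140) = 2.8426084;  |Δ| = 0.0000121
|u₅ − u₄| = 0.0000121 < 0.0001

n = 5, uₙ = 2.84261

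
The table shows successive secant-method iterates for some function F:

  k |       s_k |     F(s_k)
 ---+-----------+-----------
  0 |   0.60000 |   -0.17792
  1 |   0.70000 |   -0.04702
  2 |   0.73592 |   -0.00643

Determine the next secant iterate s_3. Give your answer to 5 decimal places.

0.74161

s_3 = 0.73592 − (-0.00643)·(0.73592 − 0.70000) / (-0.00643 − (-0.04702))
   = 0.73592 − (-0.0002310)/(0.0405900) = 0.7416102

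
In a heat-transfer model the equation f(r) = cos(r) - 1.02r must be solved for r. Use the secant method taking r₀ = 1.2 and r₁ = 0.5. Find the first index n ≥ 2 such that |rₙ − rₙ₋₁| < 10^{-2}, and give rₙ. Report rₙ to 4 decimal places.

f(1.2) = -0.861642, f(0.5) = 0.367583
r₂ = 0.500000 − 0.367583·(-0.700000)/(1.229225) = 0.709325;  |Δ| = 0.209325
f(0.709325) = 0.035290
r₃ = 0.709325 − 0.035290·(0.209325)/(-0.332293) = 0.731556;  |Δ| = 0.022231
f(0.731556) = -0.002051
r₄ = 0.731556 − (-0.002051)·(0.022231)/(-0.037341) = 0.730335;  |Δ| = 0.001221
|r₄ − r₃| = 0.001221 < 10^{-2}

n = 4, rₙ = 0.7303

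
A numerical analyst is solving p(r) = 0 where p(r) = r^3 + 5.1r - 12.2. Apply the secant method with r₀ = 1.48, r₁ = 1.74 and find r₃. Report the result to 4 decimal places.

p(1.48) = -1.410208, p(1.74) = 1.942024
r₂ = 1.740000 − 1.942024·(1.740000 − 1.480000) / (1.942024 − (-1.410208)) = 1.740000 − (0.504926)/(3.352232) = 1.589376
p(1.589376) = -0.079233
r₃ = 1.589376 − (-0.079233)·(1.589376 − 1.740000) / (-0.079233 − 1.942024) = 1.589376 − (0.011934)/(-2.021257) = 1.595281

1.5953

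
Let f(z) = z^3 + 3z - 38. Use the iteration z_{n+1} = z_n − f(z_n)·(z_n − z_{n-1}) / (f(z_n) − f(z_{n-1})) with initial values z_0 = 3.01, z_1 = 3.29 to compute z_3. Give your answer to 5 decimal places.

3.06515

f(3.01) = -1.6990990, f(3.29) = 7.4812890
z_2 = 3.2900000 − 7.4812890·(3.2900000 − 3.0100000) / (7.4812890 − (-1.6990990)) = 3.2900000 − (2.0947609)/(9.1803880) = 3.0618222
f(3.0618222) = -0.1107005
z_3 = 3.0618222 − (-0.1107005)·(3.0618222 − 3.2900000) / (-0.1107005 − 7.4812890) = 3.0618222 − (0.0252594)/(-7.5919895) = 3.0651493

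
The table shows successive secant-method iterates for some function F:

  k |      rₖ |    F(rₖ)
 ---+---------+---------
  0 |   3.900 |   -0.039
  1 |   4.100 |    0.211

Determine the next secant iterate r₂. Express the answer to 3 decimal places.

3.931

r₂ = 4.100 − 0.211·(4.100 − 3.900) / (0.211 − (-0.039))
   = 4.100 − (0.04220)/(0.25000) = 3.93120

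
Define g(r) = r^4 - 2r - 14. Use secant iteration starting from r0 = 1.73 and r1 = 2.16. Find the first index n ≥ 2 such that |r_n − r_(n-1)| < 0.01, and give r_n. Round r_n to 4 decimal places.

g(1.73) = -8.502550, g(2.16) = 3.447823
r2 = 2.160000 − 3.447823·(0.430000)/(11.950373) = 2.035940;  |Δ| = 0.124060
g(2.035940) = -0.890429
r3 = 2.035940 − (-0.890429)·(-0.124060)/(-4.338252) = 2.061403;  |Δ| = 0.025463
g(2.061403) = -0.065545
r4 = 2.061403 − (-0.065545)·(0.025463)/(0.824884) = 2.063427;  |Δ| = 0.002023
|r4 − r3| = 0.002023 < 0.01

n = 4, r_n = 2.0634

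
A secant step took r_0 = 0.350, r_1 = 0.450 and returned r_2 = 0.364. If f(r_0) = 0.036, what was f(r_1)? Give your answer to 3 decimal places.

-0.221

The secant line through (0.350, 0.036) and (0.450, f(r_1)) crosses zero at r_2 = 0.364.
So (0.350, 0.036), (0.450, f(r_1)), (0.364, 0) are collinear:
f(r_1) = 0.036 · (0.450 − 0.364) / (0.350 − 0.364) = 0.036 · (0.08600)/(-0.01400) = -0.22114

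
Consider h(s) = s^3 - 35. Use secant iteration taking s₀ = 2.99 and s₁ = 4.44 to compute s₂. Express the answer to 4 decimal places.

3.1872

h(2.99) = -8.269101, h(4.44) = 52.528384
s₂ = 4.440000 − 52.528384·(4.440000 − 2.990000) / (52.528384 − (-8.269101)) = 4.440000 − (76.166157)/(60.797485) = 3.187215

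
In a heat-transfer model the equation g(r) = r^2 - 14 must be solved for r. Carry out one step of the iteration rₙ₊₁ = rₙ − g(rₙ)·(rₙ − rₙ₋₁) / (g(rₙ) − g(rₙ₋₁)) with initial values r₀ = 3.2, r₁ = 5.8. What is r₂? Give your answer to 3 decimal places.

3.618

g(3.2) = -3.76000, g(5.8) = 19.64000
r₂ = 5.80000 − 19.64000·(5.80000 − 3.20000) / (19.64000 − (-3.76000)) = 5.80000 − (51.06400)/(23.40000) = 3.61778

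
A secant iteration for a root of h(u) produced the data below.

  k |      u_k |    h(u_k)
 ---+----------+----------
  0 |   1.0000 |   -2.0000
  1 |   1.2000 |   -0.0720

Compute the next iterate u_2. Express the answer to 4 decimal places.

u_2 = 1.2000 − (-0.0720)·(1.2000 − 1.0000) / (-0.0720 − (-2.0000))
   = 1.2000 − (-0.014400)/(1.928000) = 1.207469

1.2075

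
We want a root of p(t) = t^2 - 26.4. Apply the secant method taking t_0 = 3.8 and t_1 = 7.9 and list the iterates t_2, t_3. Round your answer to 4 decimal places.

4.8222, 5.0695

p(3.8) = -11.960000, p(7.9) = 36.010000
t_2 = 7.900000 − 36.010000·(7.900000 − 3.800000) / (36.010000 − (-11.960000)) = 7.900000 − (147.641000)/(47.970000) = 4.822222
p(4.822222) = -3.146173
t_3 = 4.822222 − (-3.146173)·(4.822222 − 7.900000) / (-3.146173 − 36.010000) = 4.822222 − (9.683221)/(-39.156173) = 5.069520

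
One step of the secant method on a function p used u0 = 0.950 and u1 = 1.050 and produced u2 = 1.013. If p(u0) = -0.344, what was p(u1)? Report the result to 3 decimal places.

The secant line through (0.950, -0.344) and (1.050, p(u1)) crosses zero at u2 = 1.013.
So (0.950, -0.344), (1.050, p(u1)), (1.013, 0) are collinear:
p(u1) = -0.344 · (1.050 − 1.013) / (0.950 − 1.013) = -0.344 · (0.03700)/(-0.06300) = 0.20203

0.202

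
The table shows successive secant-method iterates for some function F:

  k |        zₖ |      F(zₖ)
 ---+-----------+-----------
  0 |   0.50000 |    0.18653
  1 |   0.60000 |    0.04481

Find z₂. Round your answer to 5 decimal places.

z₂ = 0.60000 − 0.04481·(0.60000 − 0.50000) / (0.04481 − 0.18653)
   = 0.60000 − (0.0044810)/(-0.1417200) = 0.6316187

0.63162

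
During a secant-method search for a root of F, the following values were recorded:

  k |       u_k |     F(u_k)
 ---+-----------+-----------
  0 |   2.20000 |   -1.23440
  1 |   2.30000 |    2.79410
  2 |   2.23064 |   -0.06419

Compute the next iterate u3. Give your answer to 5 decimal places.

u3 = 2.23064 − (-0.06419)·(2.23064 − 2.30000) / (-0.06419 − 2.79410)
   = 2.23064 − (0.0044522)/(-2.8582900) = 2.2321977

2.23220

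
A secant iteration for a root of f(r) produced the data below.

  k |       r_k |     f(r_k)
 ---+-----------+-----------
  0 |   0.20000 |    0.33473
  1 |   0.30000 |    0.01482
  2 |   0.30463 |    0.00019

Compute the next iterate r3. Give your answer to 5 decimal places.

0.30469

r3 = 0.30463 − 0.00019·(0.30463 − 0.30000) / (0.00019 − 0.01482)
   = 0.30463 − (0.0000009)/(-0.0146300) = 0.3046901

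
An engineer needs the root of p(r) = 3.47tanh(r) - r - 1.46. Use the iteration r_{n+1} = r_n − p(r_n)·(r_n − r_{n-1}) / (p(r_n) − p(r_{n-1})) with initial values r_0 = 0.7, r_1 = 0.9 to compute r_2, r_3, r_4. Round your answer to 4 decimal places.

0.7667, 0.7533, 0.7557

p(0.7) = -0.062844, p(0.9) = 0.125554
r_2 = 0.900000 − 0.125554·(0.900000 − 0.700000) / (0.125554 − (-0.062844)) = 0.900000 − (0.025111)/(0.188397) = 0.766714
p(0.766714) = 0.011487
r_3 = 0.766714 − 0.011487·(0.766714 − 0.900000) / (0.011487 − 0.125554) = 0.766714 − (-0.001531)/(-0.114067) = 0.753292
p(0.753292) = -0.002525
r_4 = 0.753292 − (-0.002525)·(0.753292 − 0.766714) / (-0.002525 − 0.011487) = 0.753292 − (0.000034)/(-0.014012) = 0.755710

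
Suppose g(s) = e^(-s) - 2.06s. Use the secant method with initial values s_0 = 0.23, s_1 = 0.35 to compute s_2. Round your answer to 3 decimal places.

0.344

g(0.23) = 0.32073, g(0.35) = -0.01631
s_2 = 0.35000 − (-0.01631)·(0.35000 − 0.23000) / (-0.01631 − 0.32073) = 0.35000 − (-0.00196)/(-0.33705) = 0.34419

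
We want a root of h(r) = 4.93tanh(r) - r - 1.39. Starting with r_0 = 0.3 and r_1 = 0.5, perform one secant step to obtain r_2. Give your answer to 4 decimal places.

h(0.3) = -0.253829, h(0.5) = 0.388238
r_2 = 0.500000 − 0.388238·(0.500000 − 0.300000) / (0.388238 − (-0.253829)) = 0.500000 − (0.077648)/(0.642066) = 0.379066

0.3791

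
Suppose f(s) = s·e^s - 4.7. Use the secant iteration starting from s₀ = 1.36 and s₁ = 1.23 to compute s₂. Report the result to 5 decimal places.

1.28863

f(1.36) = 0.5988229, f(1.23) = -0.4918877
s₂ = 1.2300000 − (-0.4918877)·(1.2300000 − 1.3600000) / (-0.4918877 − 0.5988229) = 1.2300000 − (0.0639454)/(-1.0907106) = 1.2886273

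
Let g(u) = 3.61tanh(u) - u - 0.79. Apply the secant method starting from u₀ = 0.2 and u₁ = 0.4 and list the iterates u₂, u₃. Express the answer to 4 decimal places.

0.3209, 0.3166

g(0.2) = -0.277475, g(0.4) = 0.181616
u₂ = 0.400000 − 0.181616·(0.400000 − 0.200000) / (0.181616 − (-0.277475)) = 0.400000 − (0.036323)/(0.459091) = 0.320880
g(0.320880) = 0.009312
u₃ = 0.320880 − 0.009312·(0.320880 − 0.400000) / (0.009312 − 0.181616) = 0.320880 − (-0.000737)/(-0.172303) = 0.316604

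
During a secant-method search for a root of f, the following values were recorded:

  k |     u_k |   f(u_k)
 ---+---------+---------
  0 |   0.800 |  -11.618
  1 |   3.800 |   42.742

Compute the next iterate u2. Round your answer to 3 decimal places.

1.441

u2 = 3.800 − 42.742·(3.800 − 0.800) / (42.742 − (-11.618))
   = 3.800 − (128.22600)/(54.36000) = 1.44117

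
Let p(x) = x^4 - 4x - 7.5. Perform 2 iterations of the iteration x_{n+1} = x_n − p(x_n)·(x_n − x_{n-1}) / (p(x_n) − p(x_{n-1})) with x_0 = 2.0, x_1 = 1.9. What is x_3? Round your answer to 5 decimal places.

p(2.0) = 0.5000000, p(1.9) = -2.0679000
x_2 = 1.9000000 − (-2.0679000)·(1.9000000 − 2.0000000) / (-2.0679000 − 0.5000000) = 1.9000000 − (0.2067900)/(-2.5679000) = 1.9805288
p(1.9805288) = -0.0361525
x_3 = 1.9805288 − (-0.0361525)·(1.9805288 − 1.9000000) / (-0.0361525 − (-2.0679000)) = 1.9805288 − (-0.0029113)/(2.0317475) = 1.9819617

1.98196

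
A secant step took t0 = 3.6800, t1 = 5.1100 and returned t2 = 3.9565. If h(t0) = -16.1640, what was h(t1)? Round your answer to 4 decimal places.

67.4328

The secant line through (3.6800, -16.1640) and (5.1100, h(t1)) crosses zero at t2 = 3.9565.
So (3.6800, -16.1640), (5.1100, h(t1)), (3.9565, 0) are collinear:
h(t1) = -16.1640 · (5.1100 − 3.9565) / (3.6800 − 3.9565) = -16.1640 · (1.153500)/(-0.276500) = 67.432817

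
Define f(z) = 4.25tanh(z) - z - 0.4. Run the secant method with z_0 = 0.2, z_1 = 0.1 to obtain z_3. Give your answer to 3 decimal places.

f(0.2) = 0.23885, f(0.1) = -0.07641
z_2 = 0.10000 − (-0.07641)·(0.10000 − 0.20000) / (-0.07641 − 0.23885) = 0.10000 − (0.00764)/(-0.31526) = 0.12424
f(0.12424) = 0.00107
z_3 = 0.12424 − 0.00107·(0.12424 − 0.10000) / (0.00107 − (-0.07641)) = 0.12424 − (0.00003)/(0.07748) = 0.12390

0.124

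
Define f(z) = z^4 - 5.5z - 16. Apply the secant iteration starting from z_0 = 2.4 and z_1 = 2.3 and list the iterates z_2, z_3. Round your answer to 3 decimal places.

2.314, 2.315

f(2.4) = 3.97760, f(2.3) = -0.66590
z_2 = 2.30000 − (-0.66590)·(2.30000 − 2.40000) / (-0.66590 − 3.97760) = 2.30000 − (0.06659)/(-4.64350) = 2.31434
f(2.31434) = -0.04030
z_3 = 2.31434 − (-0.04030)·(2.31434 − 2.30000) / (-0.04030 − (-0.66590)) = 2.31434 − (-0.00058)/(0.62560) = 2.31526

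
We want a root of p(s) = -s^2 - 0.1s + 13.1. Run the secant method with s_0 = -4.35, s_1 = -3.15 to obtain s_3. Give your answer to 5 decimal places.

-3.67346

p(-4.35) = -5.3875000, p(-3.15) = 3.4925000
s_2 = -3.1500000 − 3.4925000·(-3.1500000 − (-4.3500000)) / (3.4925000 − (-5.3875000)) = -3.1500000 − (4.1910000)/(8.8800000) = -3.6219595
p(-3.6219595) = 0.3436056
s_3 = -3.6219595 − 0.3436056·(-3.6219595 − (-3.1500000)) / (0.3436056 − 3.4925000) = -3.6219595 − (-0.1621679)/(-3.1488944) = -3.6734594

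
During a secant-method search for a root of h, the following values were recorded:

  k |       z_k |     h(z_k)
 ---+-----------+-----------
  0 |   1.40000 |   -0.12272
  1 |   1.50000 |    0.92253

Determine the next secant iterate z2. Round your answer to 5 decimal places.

1.41174

z2 = 1.50000 − 0.92253·(1.50000 − 1.40000) / (0.92253 − (-0.12272))
   = 1.50000 − (0.0922530)/(1.0452500) = 1.4117407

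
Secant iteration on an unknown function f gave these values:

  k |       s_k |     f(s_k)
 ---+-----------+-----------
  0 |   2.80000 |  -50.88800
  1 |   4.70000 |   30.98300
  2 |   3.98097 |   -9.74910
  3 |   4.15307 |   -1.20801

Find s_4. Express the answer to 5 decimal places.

s_4 = 4.15307 − (-1.20801)·(4.15307 − 3.98097) / (-1.20801 − (-9.74910))
   = 4.15307 − (-0.2078985)/(8.5410900) = 4.1774110

4.17741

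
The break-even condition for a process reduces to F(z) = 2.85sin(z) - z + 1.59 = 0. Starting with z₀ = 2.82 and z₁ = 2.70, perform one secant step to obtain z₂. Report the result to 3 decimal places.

F(2.82) = -0.32918, F(2.70) = 0.10803
z₂ = 2.70000 − 0.10803·(2.70000 − 2.82000) / (0.10803 − (-0.32918)) = 2.70000 − (-0.01296)/(0.43721) = 2.72965

2.730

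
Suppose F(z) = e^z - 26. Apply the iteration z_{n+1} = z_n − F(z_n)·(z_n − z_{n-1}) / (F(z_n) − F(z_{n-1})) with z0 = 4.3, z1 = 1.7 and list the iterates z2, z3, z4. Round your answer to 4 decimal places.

F(4.3) = 47.699794, F(1.7) = -20.526053
z2 = 1.700000 − (-20.526053)·(1.700000 − 4.300000) / (-20.526053 − 47.699794) = 1.700000 − (53.367737)/(-68.225846) = 2.482222
F(2.482222) = -14.032176
z3 = 2.482222 − (-14.032176)·(2.482222 − 1.700000) / (-14.032176 − (-20.526053)) = 2.482222 − (-10.976273)/(6.493876) = 4.172471
F(4.172471) = 38.875589
z4 = 4.172471 − 38.875589·(4.172471 − 2.482222) / (38.875589 − (-14.032176)) = 4.172471 − (65.709454)/(52.907765) = 2.930509

2.4822, 4.1725, 2.9305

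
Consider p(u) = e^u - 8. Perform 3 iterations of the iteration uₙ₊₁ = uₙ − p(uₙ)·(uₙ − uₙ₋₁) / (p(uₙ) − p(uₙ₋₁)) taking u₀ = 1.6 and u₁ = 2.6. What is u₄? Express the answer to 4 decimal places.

2.0813

p(1.6) = -3.046968, p(2.6) = 5.463738
u₂ = 2.600000 − 5.463738·(2.600000 − 1.600000) / (5.463738 − (-3.046968)) = 2.600000 − (5.463738)/(8.510706) = 1.958016
p(1.958016) = -0.914745
u₃ = 1.958016 − (-0.914745)·(1.958016 − 2.600000) / (-0.914745 − 5.463738) = 1.958016 − (0.587252)/(-6.378483) = 2.050083
p(2.050083) = -0.231450
u₄ = 2.050083 − (-0.231450)·(2.050083 − 1.958016) / (-0.231450 − (-0.914745)) = 2.050083 − (-0.021309)/(0.683295) = 2.081269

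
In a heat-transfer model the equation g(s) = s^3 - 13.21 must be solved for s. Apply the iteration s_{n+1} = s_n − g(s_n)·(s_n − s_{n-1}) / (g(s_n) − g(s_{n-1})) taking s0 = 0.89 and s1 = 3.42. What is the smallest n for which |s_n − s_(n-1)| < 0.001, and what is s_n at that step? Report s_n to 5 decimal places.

g(0.89) = -12.5050310, g(3.42) = 26.7916880
s2 = 3.4200000 − 26.7916880·(2.5300000)/(39.2967190) = 1.6950985;  |Δ| = 1.7249015
g(1.6950985) = -8.3393738
s3 = 1.6950985 − (-8.3393738)·(-1.7249015)/(-35.1310618) = 2.1045537;  |Δ| = 0.4094553
g(2.1045537) = -3.8886232
s4 = 2.1045537 − (-3.8886232)·(0.4094553)/(4.4507507) = 2.4622950;  |Δ| = 0.3577413
g(2.4622950) = 1.7186408
s5 = 2.4622950 − 1.7186408·(0.3577413)/(5.6072640) = 2.3526464;  |Δ| = 0.1096486
g(2.3526464) = -0.1882312
s6 = 2.3526464 − (-0.1882312)·(-0.1096486)/(-1.9068720) = 2.3634700;  |Δ| = 0.0108236
g(2.3634700) = -0.0076784
s7 = 2.3634700 − (-0.0076784)·(0.0108236)/(0.1805528) = 2.3639303;  |Δ| = 0.0004603
|s7 − s6| = 0.0004603 < 0.001

n = 7, s_n = 2.36393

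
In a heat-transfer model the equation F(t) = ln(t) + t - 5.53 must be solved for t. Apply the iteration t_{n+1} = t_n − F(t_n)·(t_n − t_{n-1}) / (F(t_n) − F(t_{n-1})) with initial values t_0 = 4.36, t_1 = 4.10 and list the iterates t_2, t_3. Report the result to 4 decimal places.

4.1154, 4.1153

F(4.36) = 0.302472, F(4.10) = -0.019013
t_2 = 4.100000 − (-0.019013)·(4.100000 − 4.360000) / (-0.019013 − 0.302472) = 4.100000 − (0.004943)/(-0.321485) = 4.115377
F(4.115377) = 0.000107
t_3 = 4.115377 − 0.000107·(4.115377 − 4.100000) / (0.000107 − (-0.019013)) = 4.115377 − (0.000002)/(0.019120) = 4.115291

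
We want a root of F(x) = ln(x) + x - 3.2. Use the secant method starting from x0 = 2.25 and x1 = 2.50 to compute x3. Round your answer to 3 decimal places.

2.347

F(2.25) = -0.13907, F(2.50) = 0.21629
x2 = 2.50000 − 0.21629·(2.50000 − 2.25000) / (0.21629 − (-0.13907)) = 2.50000 − (0.05407)/(0.35536) = 2.34784
F(2.34784) = 0.00133
x3 = 2.34784 − 0.00133·(2.34784 − 2.50000) / (0.00133 − 0.21629) = 2.34784 − (-0.00020)/(-0.21496) = 2.34689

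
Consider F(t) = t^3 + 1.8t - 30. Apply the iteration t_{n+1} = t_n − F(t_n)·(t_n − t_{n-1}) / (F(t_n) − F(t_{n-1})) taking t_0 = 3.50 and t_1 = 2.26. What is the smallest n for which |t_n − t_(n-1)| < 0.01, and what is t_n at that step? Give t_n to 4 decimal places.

F(3.50) = 19.175000, F(2.26) = -14.388824
t_2 = 2.260000 − (-14.388824)·(-1.240000)/(-33.563824) = 2.791588;  |Δ| = 0.531588
F(2.791588) = -3.220386
t_3 = 2.791588 − (-3.220386)·(0.531588)/(11.168438) = 2.944870;  |Δ| = 0.153282
F(2.944870) = 0.839455
t_4 = 2.944870 − 0.839455·(0.153282)/(4.059841) = 2.913176;  |Δ| = 0.031694
F(2.913176) = -0.033332
t_5 = 2.913176 − (-0.033332)·(-0.031694)/(-0.872787) = 2.914387;  |Δ| = 0.001210
|t_5 − t_4| = 0.001210 < 0.01

n = 5, t_n = 2.9144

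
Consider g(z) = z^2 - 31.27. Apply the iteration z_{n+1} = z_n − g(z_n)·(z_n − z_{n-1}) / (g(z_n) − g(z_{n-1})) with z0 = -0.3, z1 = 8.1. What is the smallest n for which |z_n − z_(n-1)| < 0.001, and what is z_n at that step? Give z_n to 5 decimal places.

g(-0.3) = -31.1800000, g(8.1) = 34.3400000
z2 = 8.1000000 − 34.3400000·(8.4000000)/(65.5200000) = 3.6974359;  |Δ| = 4.4025641
g(3.6974359) = -17.5989678
z3 = 3.6974359 − (-17.5989678)·(-4.4025641)/(-51.9389678) = 5.1891980;  |Δ| = 1.4917621
g(5.1891980) = -4.3422241
z4 = 5.1891980 − (-4.3422241)·(1.4917621)/(13.2567437) = 5.6778222;  |Δ| = 0.4886242
g(5.6778222) = 0.9676646
z5 = 5.6778222 − 0.9676646·(0.4886242)/(5.3098887) = 5.5887762;  |Δ| = 0.0890460
g(5.5887762) = -0.0355808
z6 = 5.5887762 − (-0.0355808)·(-0.0890460)/(-1.0032454) = 5.5919343;  |Δ| = 0.0031581
g(5.5919343) = -0.0002712
z7 = 5.5919343 − (-0.0002712)·(0.0031581)/(0.0353096) = 5.5919585;  |Δ| = 0.0000243
|z7 − z6| = 0.0000243 < 0.001

n = 7, z_n = 5.59196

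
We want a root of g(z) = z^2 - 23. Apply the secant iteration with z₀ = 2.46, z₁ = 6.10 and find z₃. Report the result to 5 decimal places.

g(2.46) = -16.9484000, g(6.10) = 14.2100000
z₂ = 6.1000000 − 14.2100000·(6.1000000 − 2.4600000) / (14.2100000 − (-16.9484000)) = 6.1000000 − (51.7244000)/(31.1584000) = 4.4399533
g(4.4399533) = -3.2868150
z₃ = 4.4399533 − (-3.2868150)·(4.4399533 − 6.1000000) / (-3.2868150 − 14.2100000) = 4.4399533 − (5.4562664)/(-17.4968150) = 4.7517967

4.75180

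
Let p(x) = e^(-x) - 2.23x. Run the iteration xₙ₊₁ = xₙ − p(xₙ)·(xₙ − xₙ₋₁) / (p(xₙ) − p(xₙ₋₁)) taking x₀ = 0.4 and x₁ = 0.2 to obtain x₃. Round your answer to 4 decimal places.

0.3243

p(0.4) = -0.221680, p(0.2) = 0.372731
x₂ = 0.200000 − 0.372731·(0.200000 − 0.400000) / (0.372731 − (-0.221680)) = 0.200000 − (-0.074546)/(0.594411) = 0.325412
p(0.325412) = -0.003439
x₃ = 0.325412 − (-0.003439)·(0.325412 − 0.200000) / (-0.003439 − 0.372731) = 0.325412 − (-0.000431)/(-0.376169) = 0.324265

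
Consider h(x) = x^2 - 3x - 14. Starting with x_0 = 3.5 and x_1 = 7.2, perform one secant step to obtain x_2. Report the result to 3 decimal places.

5.091

h(3.5) = -12.25000, h(7.2) = 16.24000
x_2 = 7.20000 − 16.24000·(7.20000 − 3.50000) / (16.24000 − (-12.25000)) = 7.20000 − (60.08800)/(28.49000) = 5.09091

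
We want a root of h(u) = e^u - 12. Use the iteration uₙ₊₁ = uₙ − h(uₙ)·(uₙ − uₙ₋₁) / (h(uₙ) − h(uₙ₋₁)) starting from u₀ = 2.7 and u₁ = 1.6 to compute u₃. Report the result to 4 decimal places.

h(2.7) = 2.879732, h(1.6) = -7.046968
u₂ = 1.600000 − (-7.046968)·(1.600000 − 2.700000) / (-7.046968 − 2.879732) = 1.600000 − (7.751664)/(-9.926699) = 2.380890
h(2.380890) = -1.185472
u₃ = 2.380890 − (-1.185472)·(2.380890 − 1.600000) / (-1.185472 − (-7.046968)) = 2.380890 − (-0.925724)/(5.861496) = 2.538823

2.5388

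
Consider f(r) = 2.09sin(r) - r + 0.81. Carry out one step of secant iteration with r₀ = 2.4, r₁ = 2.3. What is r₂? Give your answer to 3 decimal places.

2.328

f(2.4) = -0.17828, f(2.3) = 0.06852
r₂ = 2.30000 − 0.06852·(2.30000 − 2.40000) / (0.06852 − (-0.17828)) = 2.30000 − (-0.00685)/(0.24681) = 2.32776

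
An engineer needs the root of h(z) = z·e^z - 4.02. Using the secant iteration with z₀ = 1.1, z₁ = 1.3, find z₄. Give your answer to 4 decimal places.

h(1.1) = -0.715417, h(1.3) = 0.750086
z₂ = 1.300000 − 0.750086·(1.300000 − 1.100000) / (0.750086 − (-0.715417)) = 1.300000 − (0.150017)/(1.465503) = 1.197634
h(1.197634) = -0.053109
z₃ = 1.197634 − (-0.053109)·(1.197634 − 1.300000) / (-0.053109 − 0.750086) = 1.197634 − (0.005437)/(-0.803195) = 1.204403
h(1.204403) = -0.003596
z₄ = 1.204403 − (-0.003596)·(1.204403 − 1.197634) / (-0.003596 − (-0.053109)) = 1.204403 − (-0.000024)/(0.049513) = 1.204895

1.2049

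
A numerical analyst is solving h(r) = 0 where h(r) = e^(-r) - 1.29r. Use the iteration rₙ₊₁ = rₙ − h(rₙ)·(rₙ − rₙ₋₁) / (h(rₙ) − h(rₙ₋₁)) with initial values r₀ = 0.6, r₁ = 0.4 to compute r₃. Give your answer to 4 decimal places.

h(0.6) = -0.225188, h(0.4) = 0.154320
r₂ = 0.400000 − 0.154320·(0.400000 − 0.600000) / (0.154320 − (-0.225188)) = 0.400000 − (-0.030864)/(0.379508) = 0.481326
h(0.481326) = -0.002948
r₃ = 0.481326 − (-0.002948)·(0.481326 − 0.400000) / (-0.002948 − 0.154320) = 0.481326 − (-0.000240)/(-0.157268) = 0.479802

0.4798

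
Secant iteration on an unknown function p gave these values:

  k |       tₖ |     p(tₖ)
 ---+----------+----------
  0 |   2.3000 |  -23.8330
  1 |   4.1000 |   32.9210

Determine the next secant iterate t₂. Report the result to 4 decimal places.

3.0559

t₂ = 4.1000 − 32.9210·(4.1000 − 2.3000) / (32.9210 − (-23.8330))
   = 4.1000 − (59.257800)/(56.754000) = 3.055883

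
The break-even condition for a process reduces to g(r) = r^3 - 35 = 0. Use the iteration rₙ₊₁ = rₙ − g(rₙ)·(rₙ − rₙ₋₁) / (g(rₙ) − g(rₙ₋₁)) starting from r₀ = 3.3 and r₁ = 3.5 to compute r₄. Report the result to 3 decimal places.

g(3.3) = 0.93700, g(3.5) = 7.87500
r₂ = 3.50000 − 7.87500·(3.50000 − 3.30000) / (7.87500 − 0.93700) = 3.50000 − (1.57500)/(6.93800) = 3.27299
g(3.27299) = 0.06176
r₃ = 3.27299 − 0.06176·(3.27299 − 3.50000) / (0.06176 − 7.87500) = 3.27299 − (-0.01402)/(-7.81324) = 3.27119
g(3.27119) = 0.00412
r₄ = 3.27119 − 0.00412·(3.27119 − 3.27299) / (0.00412 − 0.06176) = 3.27119 − (-0.00001)/(-0.05764) = 3.27107

3.271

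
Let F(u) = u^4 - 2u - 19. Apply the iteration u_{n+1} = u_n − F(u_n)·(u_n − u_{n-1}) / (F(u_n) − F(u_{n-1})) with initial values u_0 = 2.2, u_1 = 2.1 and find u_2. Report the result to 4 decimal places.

2.1993

F(2.2) = 0.025600, F(2.1) = -3.751900
u_2 = 2.100000 − (-3.751900)·(2.100000 − 2.200000) / (-3.751900 − 0.025600) = 2.100000 − (0.375190)/(-3.777500) = 2.199322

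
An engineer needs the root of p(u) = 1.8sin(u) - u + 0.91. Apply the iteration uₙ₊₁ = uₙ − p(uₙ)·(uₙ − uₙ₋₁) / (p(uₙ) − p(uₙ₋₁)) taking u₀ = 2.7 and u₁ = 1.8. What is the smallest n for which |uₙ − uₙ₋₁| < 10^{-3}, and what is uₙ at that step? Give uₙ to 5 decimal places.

p(2.7) = -1.0207162, p(1.8) = 0.8629257
u₂ = 1.8000000 − 0.8629257·(-0.9000000)/(1.8836420) = 2.2123040;  |Δ| = 0.4123040
p(2.2123040) = 0.1398460
u₃ = 2.2123040 − 0.1398460·(0.4123040)/(-0.7230797) = 2.2920450;  |Δ| = 0.0797409
p(2.2920450) = -0.0302777
u₄ = 2.2920450 − (-0.0302777)·(0.0797409)/(-0.1701237) = 2.2778531;  |Δ| = 0.0141919
p(2.2778531) = 0.0006457
u₅ = 2.2778531 − 0.0006457·(-0.0141919)/(0.0309234) = 2.2781494;  |Δ| = 0.0002963
|u₅ − u₄| = 0.0002963 < 10^{-3}

n = 5, uₙ = 2.27815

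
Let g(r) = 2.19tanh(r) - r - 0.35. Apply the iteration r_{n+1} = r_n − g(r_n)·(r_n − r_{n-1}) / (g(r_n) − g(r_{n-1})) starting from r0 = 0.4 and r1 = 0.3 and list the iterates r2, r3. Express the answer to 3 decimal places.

g(0.4) = 0.08209, g(0.3) = -0.01203
r2 = 0.30000 − (-0.01203)·(0.30000 − 0.40000) / (-0.01203 − 0.08209) = 0.30000 − (0.00120)/(-0.09411) = 0.31278
g(0.31278) = 0.00071
r3 = 0.31278 − 0.00071·(0.31278 − 0.30000) / (0.00071 − (-0.01203)) = 0.31278 − (0.00001)/(0.01273) = 0.31207

0.313, 0.312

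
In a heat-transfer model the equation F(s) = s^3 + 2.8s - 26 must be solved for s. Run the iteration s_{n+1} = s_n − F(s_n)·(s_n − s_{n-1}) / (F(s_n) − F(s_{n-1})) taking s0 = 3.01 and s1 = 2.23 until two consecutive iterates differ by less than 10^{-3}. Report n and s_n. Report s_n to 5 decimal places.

n = 5, s_n = 2.64876

F(3.01) = 9.6989010, F(2.23) = -8.6664330
s2 = 2.2300000 − (-8.6664330)·(-0.7800000)/(-18.3653340) = 2.5980749;  |Δ| = 0.3680749
F(2.5980749) = -1.1884033
s3 = 2.5980749 − (-1.1884033)·(0.3680749)/(7.4780297) = 2.6565691;  |Δ| = 0.0584942
F(2.6565691) = 0.1867555
s4 = 2.6565691 − 0.1867555·(0.0584942)/(1.3751588) = 2.6486252;  |Δ| = 0.0079439
F(2.6486252) = -0.0031737
s5 = 2.6486252 − (-0.0031737)·(-0.0079439)/(-0.1899292) = 2.6487579;  |Δ| = 0.0001327
|s5 − s4| = 0.0001327 < 10^{-3}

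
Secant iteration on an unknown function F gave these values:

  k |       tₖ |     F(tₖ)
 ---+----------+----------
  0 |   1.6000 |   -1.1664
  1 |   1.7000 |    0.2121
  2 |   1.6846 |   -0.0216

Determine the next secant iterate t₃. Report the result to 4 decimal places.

1.6860

t₃ = 1.6846 − (-0.0216)·(1.6846 − 1.7000) / (-0.0216 − 0.2121)
   = 1.6846 − (0.000333)/(-0.233700) = 1.686023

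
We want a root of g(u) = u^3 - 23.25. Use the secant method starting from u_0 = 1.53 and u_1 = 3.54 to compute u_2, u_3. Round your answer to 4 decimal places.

g(1.53) = -19.668423, g(3.54) = 21.111864
u_2 = 3.540000 − 21.111864·(3.540000 − 1.530000) / (21.111864 − (-19.668423)) = 3.540000 − (42.434847)/(40.780287) = 2.499427
g(2.499427) = -7.635733
u_3 = 2.499427 − (-7.635733)·(2.499427 − 3.540000) / (-7.635733 − 21.111864) = 2.499427 − (7.945534)/(-28.747597) = 2.775817

2.4994, 2.7758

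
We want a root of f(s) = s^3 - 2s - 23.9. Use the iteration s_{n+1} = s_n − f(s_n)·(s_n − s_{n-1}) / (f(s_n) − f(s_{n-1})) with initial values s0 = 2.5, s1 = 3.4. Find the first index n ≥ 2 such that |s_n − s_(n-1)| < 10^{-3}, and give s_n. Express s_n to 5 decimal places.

n = 5, s_n = 3.11147

f(2.5) = -13.2750000, f(3.4) = 8.6040000
s2 = 3.4000000 − 8.6040000·(0.9000000)/(21.8790000) = 3.0460716;  |Δ| = 0.3539284
f(3.0460716) = -1.7290095
s3 = 3.0460716 − (-1.7290095)·(-0.3539284)/(-10.3330095) = 3.1052940;  |Δ| = 0.0592224
f(3.1052940) = -0.1667019
s4 = 3.1052940 − (-0.1667019)·(0.0592224)/(1.5623076) = 3.1116131;  |Δ| = 0.0063192
f(3.1116131) = 0.0038364
s5 = 3.1116131 − 0.0038364·(0.0063192)/(0.1705383) = 3.1114710;  |Δ| = 0.0001422
|s5 − s4| = 0.0001422 < 10^{-3}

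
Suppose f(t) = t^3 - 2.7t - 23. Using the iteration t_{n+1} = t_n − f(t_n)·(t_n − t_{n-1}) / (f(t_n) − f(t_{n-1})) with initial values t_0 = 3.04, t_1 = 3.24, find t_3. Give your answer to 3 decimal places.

f(3.04) = -3.11354, f(3.24) = 2.26422
t_2 = 3.24000 − 2.26422·(3.24000 − 3.04000) / (2.26422 − (-3.11354)) = 3.24000 − (0.45284)/(5.37776) = 3.15579
f(3.15579) = -0.09200
t_3 = 3.15579 − (-0.09200)·(3.15579 − 3.24000) / (-0.09200 − 2.26422) = 3.15579 − (0.00775)/(-2.35623) = 3.15908

3.159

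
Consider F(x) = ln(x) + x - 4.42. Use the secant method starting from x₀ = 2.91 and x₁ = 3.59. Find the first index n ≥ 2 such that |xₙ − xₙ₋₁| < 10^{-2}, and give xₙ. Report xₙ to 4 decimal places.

F(2.91) = -0.441847, F(3.59) = 0.448152
x₂ = 3.590000 − 0.448152·(0.680000)/(0.889999) = 3.247591;  |Δ| = 0.342409
F(3.247591) = 0.005505
x₃ = 3.247591 − 0.005505·(-0.342409)/(-0.442647) = 3.243333;  |Δ| = 0.004258
|x₃ − x₂| = 0.004258 < 10^{-2}

n = 3, xₙ = 3.2433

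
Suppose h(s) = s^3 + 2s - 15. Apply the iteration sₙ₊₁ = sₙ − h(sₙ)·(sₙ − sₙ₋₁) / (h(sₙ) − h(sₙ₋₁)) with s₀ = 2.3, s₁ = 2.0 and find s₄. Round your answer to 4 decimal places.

2.1971

h(2.3) = 1.767000, h(2.0) = -3.000000
s₂ = 2.000000 − (-3.000000)·(2.000000 − 2.300000) / (-3.000000 − 1.767000) = 2.000000 − (0.900000)/(-4.767000) = 2.188798
h(2.188798) = -0.136230
s₃ = 2.188798 − (-0.136230)·(2.188798 − 2.000000) / (-0.136230 − (-3.000000)) = 2.188798 − (-0.025720)/(2.863770) = 2.197779
h(2.197779) = 0.011344
s₄ = 2.197779 − 0.011344·(2.197779 − 2.188798) / (0.011344 − (-0.136230)) = 2.197779 − (0.000102)/(0.147575) = 2.197089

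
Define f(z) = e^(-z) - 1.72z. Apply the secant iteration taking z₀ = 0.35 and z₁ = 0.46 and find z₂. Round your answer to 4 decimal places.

0.3930

f(0.35) = 0.102688, f(0.46) = -0.159916
z₂ = 0.460000 − (-0.159916)·(0.460000 − 0.350000) / (-0.159916 − 0.102688) = 0.460000 − (-0.017591)/(-0.262604) = 0.393014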